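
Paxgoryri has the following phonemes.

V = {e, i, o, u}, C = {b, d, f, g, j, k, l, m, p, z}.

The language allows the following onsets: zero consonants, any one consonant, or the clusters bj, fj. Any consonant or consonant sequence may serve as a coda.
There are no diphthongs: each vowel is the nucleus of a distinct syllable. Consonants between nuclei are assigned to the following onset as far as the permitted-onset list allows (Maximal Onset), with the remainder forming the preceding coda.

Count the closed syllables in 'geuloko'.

Nuclei (vowels): e, u, o, o → 4 syllables.
σ1/σ2 boundary: nothing intervenes; syllable break is V.V.
σ2/σ3 boundary: just /l/ — single C goes to the following onset.
σ3/σ4 boundary: /k/ is a single consonant, so it becomes the next onset.
Syllabification: ge.u.lo.ko.
Classifying each syllable: /ge/ (open), /u/ (open), /lo/ (open), /ko/ (open).
Closed syllables: 0.

0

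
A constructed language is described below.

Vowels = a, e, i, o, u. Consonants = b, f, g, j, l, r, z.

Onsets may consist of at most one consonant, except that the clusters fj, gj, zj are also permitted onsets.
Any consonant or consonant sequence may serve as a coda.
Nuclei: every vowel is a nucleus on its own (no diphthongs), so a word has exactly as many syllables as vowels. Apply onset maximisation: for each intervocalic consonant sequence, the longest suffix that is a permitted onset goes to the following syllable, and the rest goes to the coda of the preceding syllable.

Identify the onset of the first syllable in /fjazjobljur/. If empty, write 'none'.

fj

Vowels present: a, o, u; each is a nucleus, giving 3 syllables.
V1 /a/ – V2 /o/: /zj/ is a licit onset in full, so it all attaches to the next syllable.
V2 /o/ – V3 /u/: cluster /blj/ — the longest permitted-onset suffix is /j/; onset = /j/, preceding coda = /bl/.
Putting it together: fja.zjobl.jur.
Syllable 1 is /fja/: onset /fj/, nucleus /a/, coda ∅.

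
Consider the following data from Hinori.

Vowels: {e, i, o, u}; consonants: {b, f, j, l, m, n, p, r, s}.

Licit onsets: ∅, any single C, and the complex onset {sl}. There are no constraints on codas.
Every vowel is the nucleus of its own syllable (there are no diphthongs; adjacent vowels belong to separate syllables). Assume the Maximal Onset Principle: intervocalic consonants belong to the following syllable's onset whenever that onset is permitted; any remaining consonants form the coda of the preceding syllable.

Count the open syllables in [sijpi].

1

The vowels are i, i — 2 nuclei, so 2 syllables.
/i…i/ gap (V1→V2): /jp/ — longest licit onset from the right is /p/, leaving /j/ as coda.
Result: sij.pi.
Classifying each syllable: /sij/ (closed), /pi/ (open).
Open syllables: 1.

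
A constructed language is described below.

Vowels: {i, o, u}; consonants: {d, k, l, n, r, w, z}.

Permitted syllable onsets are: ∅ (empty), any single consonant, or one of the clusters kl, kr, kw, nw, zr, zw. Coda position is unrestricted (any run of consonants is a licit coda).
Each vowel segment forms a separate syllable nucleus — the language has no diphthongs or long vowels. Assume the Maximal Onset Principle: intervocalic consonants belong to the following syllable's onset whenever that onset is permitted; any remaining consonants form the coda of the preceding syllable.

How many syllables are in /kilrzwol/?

2

Nuclei (vowels): i, o → 2 syllables.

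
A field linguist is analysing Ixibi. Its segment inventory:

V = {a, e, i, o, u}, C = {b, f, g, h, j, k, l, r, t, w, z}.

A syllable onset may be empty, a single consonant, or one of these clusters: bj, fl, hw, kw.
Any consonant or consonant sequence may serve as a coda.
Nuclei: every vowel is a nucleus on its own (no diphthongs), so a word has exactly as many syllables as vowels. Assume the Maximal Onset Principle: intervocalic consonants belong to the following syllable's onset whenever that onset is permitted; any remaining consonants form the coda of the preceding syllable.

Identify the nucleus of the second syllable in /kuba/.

a

Vowels present: u, a; each is a nucleus, giving 2 syllables.
The second nucleus (vowel 2 from the left) is /a/.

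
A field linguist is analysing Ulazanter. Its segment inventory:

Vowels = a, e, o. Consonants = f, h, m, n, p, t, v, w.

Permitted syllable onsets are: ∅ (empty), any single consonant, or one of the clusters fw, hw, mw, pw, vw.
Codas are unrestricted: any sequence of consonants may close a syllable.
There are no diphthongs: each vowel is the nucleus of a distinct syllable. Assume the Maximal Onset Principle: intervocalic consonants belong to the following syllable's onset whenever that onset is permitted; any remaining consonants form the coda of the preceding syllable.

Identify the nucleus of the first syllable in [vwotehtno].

o

Nuclei (vowels): o, e, o → 3 syllables.
The first nucleus (vowel 1 from the left) is /o/.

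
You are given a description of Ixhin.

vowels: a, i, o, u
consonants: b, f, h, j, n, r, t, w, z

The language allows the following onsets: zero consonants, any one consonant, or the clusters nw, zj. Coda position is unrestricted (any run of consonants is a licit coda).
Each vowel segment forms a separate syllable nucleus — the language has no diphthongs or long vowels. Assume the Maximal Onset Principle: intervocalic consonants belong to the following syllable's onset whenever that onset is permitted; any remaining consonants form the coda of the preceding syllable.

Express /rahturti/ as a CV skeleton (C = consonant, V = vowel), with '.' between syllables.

The vowels are a, u, i — 3 nuclei, so 3 syllables.
/a…u/ gap (V1→V2): cluster /ht/ — the longest permitted-onset suffix is /t/; onset = /t/, preceding coda = /h/.
/u…i/ gap (V2→V3): /rt/; trying suffixes from longest down, /t/ is the first permitted one, so coda /r/ | onset /t/.
So the parse is rah.tur.ti.
Mapping each syllable to C/V: /rah/ → CVC, /tur/ → CVC, /ti/ → CV.

CVC.CVC.CV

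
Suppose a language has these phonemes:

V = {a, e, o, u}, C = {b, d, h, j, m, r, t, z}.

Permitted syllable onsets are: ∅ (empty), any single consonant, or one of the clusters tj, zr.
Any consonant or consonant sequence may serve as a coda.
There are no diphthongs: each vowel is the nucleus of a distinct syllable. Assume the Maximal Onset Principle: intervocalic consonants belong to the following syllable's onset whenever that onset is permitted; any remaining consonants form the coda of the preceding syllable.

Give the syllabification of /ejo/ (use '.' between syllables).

e.jo

Vowels present: e, o; each is a nucleus, giving 2 syllables.
Between /e/ (V1) and /o/ (V2): just /j/ — single C goes to the following onset.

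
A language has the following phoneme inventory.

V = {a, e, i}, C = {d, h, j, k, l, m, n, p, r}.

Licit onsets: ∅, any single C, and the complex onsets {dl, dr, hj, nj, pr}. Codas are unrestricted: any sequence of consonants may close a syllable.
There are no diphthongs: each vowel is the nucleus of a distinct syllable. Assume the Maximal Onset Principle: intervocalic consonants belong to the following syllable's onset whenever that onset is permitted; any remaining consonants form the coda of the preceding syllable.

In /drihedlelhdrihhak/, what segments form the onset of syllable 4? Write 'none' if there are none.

dr

The vowels are i, e, e, i, a — 5 nuclei, so 5 syllables.
σ1/σ2 boundary: /h/ is a single consonant, so it becomes the next onset.
σ2/σ3 boundary: cluster /dl/ — /dl/ is itself a permitted onset, so the whole cluster goes right; preceding coda = ∅.
σ3/σ4 boundary: /lhdr/ splits as /lh/ + /dr/ (/dr/ is the longest suffix that is a licit onset).
σ4/σ5 boundary: /hh/ — longest licit onset from the right is /h/, leaving /h/ as coda.
Putting it together: dri.he.dlelh.drih.hak.
Syllable 4 is /drih/: onset /dr/, nucleus /i/, coda /h/.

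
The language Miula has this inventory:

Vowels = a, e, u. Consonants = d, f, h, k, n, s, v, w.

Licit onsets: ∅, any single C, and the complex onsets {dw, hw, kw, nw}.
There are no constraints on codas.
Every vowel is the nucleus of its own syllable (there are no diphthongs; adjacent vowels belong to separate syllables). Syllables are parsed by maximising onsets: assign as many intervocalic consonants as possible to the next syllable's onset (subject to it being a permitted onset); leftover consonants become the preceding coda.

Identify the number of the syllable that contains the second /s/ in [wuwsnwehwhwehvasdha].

4

The vowels are u, e, e, a, a — 5 nuclei, so 5 syllables.
σ1/σ2 boundary: /wsnw/ — longest licit onset from the right is /nw/, leaving /ws/ as coda.
σ2/σ3 boundary: /hwhw/ splits as /hw/ + /hw/ (/hw/ is the longest suffix that is a licit onset).
σ3/σ4 boundary: /hv/; trying suffixes from longest down, /v/ is the first permitted one, so coda /h/ | onset /v/.
σ4/σ5 boundary: cluster /sdh/ — the longest permitted-onset suffix is /h/; onset = /h/, preceding coda = /sd/.
So the parse is wuws.nwehw.hweh.vasd.ha.
The second /s/ is in the coda of syllable 4 (/vasd/).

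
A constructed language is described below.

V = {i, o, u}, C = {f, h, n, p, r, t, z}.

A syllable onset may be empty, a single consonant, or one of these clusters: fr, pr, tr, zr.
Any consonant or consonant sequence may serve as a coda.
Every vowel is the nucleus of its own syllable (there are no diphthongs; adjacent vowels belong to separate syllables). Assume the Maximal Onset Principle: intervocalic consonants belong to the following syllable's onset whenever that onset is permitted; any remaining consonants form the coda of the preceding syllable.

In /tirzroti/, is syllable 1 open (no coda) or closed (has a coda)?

closed

Nuclei (vowels): i, o, i → 3 syllables.
/i…o/ gap (V1→V2): /rzr/; trying suffixes from longest down, /zr/ is the first permitted one, so coda /r/ | onset /zr/.
/o…i/ gap (V2→V3): /t/ is a single consonant, so it becomes the next onset.
Putting it together: tir.zro.ti.
Syllable 1 is /tir/ with coda /r/, so it is closed.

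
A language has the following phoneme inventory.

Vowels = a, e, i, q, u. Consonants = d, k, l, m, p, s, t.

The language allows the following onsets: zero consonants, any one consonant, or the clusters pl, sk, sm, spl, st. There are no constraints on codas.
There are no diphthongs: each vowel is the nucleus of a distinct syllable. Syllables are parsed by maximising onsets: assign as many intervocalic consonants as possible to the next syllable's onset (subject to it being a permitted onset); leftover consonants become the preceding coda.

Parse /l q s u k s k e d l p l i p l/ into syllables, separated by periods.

lq.suk.skedl.plipl

The vowels are q, u, e, i — 4 nuclei, so 4 syllables.
σ1/σ2 boundary: just /s/ — single C goes to the following onset.
σ2/σ3 boundary: /ksk/; trying suffixes from longest down, /sk/ is the first permitted one, so coda /k/ | onset /sk/.
σ3/σ4 boundary: /dlpl/; trying suffixes from longest down, /pl/ is the first permitted one, so coda /dl/ | onset /pl/.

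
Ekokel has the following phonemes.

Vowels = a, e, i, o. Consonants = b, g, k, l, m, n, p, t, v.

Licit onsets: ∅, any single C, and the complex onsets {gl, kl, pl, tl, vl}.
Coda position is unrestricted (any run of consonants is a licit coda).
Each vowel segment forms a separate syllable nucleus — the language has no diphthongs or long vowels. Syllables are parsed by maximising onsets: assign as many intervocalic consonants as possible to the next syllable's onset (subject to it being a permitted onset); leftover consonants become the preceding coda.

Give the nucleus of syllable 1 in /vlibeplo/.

Vowels present: i, e, o; each is a nucleus, giving 3 syllables.
The first nucleus (vowel 1 from the left) is /i/.

i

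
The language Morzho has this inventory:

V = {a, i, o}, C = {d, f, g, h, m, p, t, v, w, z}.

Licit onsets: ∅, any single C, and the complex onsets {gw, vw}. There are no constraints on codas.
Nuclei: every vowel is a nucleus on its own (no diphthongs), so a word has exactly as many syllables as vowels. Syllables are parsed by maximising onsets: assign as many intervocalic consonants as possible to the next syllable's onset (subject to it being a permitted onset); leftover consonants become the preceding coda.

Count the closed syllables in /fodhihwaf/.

3

Vowels present: o, i, a; each is a nucleus, giving 3 syllables.
/o…i/ gap (V1→V2): /dh/ splits as /d/ + /h/ (/h/ is the longest suffix that is a licit onset).
/i…a/ gap (V2→V3): /hw/ splits as /h/ + /w/ (/w/ is the longest suffix that is a licit onset).
Putting it together: fod.hih.waf.
Classifying each syllable: /fod/ (closed), /hih/ (closed), /waf/ (closed).
Closed syllables: 3.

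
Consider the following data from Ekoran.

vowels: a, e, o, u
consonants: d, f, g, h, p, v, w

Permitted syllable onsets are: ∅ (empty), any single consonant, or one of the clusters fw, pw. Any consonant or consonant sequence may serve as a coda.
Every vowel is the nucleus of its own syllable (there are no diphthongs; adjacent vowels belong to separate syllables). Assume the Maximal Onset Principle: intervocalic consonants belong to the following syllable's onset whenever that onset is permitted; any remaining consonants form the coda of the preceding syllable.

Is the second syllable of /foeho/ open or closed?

open

Vowels present: o, e, o; each is a nucleus, giving 3 syllables.
Between /o/ (V1) and /e/ (V2): no consonants, so the boundary falls immediately after /o/.
Between /e/ (V2) and /o/ (V3): /h/ is a single consonant, so it becomes the next onset.
Putting it together: fo.e.ho.
Syllable 2 is /e/; it ends in its nucleus with no coda, so it is open.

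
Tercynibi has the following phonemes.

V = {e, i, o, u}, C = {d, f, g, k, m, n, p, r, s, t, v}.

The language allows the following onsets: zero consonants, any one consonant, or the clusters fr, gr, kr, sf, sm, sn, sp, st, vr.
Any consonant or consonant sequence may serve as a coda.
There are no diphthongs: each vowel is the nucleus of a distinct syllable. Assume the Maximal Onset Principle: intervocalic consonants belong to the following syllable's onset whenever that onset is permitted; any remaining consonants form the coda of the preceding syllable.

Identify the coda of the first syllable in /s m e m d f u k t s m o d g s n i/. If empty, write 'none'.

Vowels present: e, u, o, i; each is a nucleus, giving 4 syllables.
/e…u/ gap (V1→V2): /mdf/ splits as /md/ + /f/ (/f/ is the longest suffix that is a licit onset).
/u…o/ gap (V2→V3): cluster /ktsm/ — the longest permitted-onset suffix is /sm/; onset = /sm/, preceding coda = /kt/.
/o…i/ gap (V3→V4): /dgsn/ — longest licit onset from the right is /sn/, leaving /dg/ as coda.
Syllabification: smemd.fukt.smodg.sni.
Syllable 1 is /smemd/: onset /sm/, nucleus /e/, coda /md/.

md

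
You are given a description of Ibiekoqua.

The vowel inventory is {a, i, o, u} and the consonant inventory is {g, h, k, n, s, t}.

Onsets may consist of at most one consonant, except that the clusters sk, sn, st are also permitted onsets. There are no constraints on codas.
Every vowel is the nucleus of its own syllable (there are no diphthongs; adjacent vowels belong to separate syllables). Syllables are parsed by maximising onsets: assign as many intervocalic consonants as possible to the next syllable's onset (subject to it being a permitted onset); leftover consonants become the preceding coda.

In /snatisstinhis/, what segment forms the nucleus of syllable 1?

a

Vowels present: a, i, i, i; each is a nucleus, giving 4 syllables.
The first nucleus (vowel 1 from the left) is /a/.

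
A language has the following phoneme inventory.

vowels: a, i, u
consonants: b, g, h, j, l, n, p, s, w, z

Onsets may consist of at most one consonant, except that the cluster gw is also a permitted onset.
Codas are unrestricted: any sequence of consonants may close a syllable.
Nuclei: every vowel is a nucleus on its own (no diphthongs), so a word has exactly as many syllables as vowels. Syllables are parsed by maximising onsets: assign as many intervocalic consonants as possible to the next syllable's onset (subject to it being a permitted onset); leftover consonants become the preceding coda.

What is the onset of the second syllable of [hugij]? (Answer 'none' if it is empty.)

The vowels are u, i — 2 nuclei, so 2 syllables.
V1 /u/ – V2 /i/: /g/ → onset of the next syllable (single consonants are always licit onsets).
So the parse is hu.gij.
Syllable 2 is /gij/: onset /g/, nucleus /i/, coda /j/.

g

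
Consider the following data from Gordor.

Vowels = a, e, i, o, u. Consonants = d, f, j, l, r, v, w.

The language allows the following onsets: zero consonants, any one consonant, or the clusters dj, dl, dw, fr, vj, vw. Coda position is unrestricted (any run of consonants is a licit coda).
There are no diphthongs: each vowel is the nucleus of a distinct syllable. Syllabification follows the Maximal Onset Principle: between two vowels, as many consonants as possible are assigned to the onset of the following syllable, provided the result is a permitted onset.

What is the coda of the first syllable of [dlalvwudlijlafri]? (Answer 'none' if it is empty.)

l

The vowels are a, u, i, a, i — 5 nuclei, so 5 syllables.
/a…u/ gap (V1→V2): /lvw/; trying suffixes from longest down, /vw/ is the first permitted one, so coda /l/ | onset /vw/.
/u…i/ gap (V2→V3): /dl/ is a licit onset in full, so it all attaches to the next syllable.
/i…a/ gap (V3→V4): cluster /jl/ — the longest permitted-onset suffix is /l/; onset = /l/, preceding coda = /j/.
/a…i/ gap (V4→V5): /fr/ — entire cluster is a permitted onset → onset /fr/, coda ∅.
Result: dlal.vwu.dlij.la.fri.
Syllable 1 is /dlal/: onset /dl/, nucleus /a/, coda /l/.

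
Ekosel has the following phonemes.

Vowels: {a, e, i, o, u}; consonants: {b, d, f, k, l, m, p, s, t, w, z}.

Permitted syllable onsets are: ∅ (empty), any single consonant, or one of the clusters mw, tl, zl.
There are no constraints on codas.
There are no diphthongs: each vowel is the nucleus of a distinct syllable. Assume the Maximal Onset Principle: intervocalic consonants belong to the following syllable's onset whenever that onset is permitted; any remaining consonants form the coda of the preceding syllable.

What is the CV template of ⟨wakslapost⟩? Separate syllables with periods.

The vowels are a, a, o — 3 nuclei, so 3 syllables.
σ1/σ2 boundary: /ksl/; trying suffixes from longest down, /l/ is the first permitted one, so coda /ks/ | onset /l/.
σ2/σ3 boundary: /p/ → onset of the next syllable (single consonants are always licit onsets).
Result: waks.la.post.
Mapping each syllable to C/V: /waks/ → CVCC, /la/ → CV, /post/ → CVCC.

CVCC.CV.CVCC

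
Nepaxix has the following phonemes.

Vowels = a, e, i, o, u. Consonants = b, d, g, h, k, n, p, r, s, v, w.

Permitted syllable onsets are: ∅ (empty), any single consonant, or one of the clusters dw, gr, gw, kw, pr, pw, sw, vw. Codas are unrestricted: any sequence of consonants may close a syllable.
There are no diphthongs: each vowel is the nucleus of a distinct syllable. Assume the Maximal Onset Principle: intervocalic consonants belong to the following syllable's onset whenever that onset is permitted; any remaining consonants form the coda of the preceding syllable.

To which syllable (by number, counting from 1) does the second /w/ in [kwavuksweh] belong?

The vowels are a, u, e — 3 nuclei, so 3 syllables.
σ1/σ2 boundary: /v/ → onset of the next syllable (single consonants are always licit onsets).
σ2/σ3 boundary: /ksw/ splits as /k/ + /sw/ (/sw/ is the longest suffix that is a licit onset).
Syllabification: kwa.vuk.sweh.
The second /w/ is in the onset of syllable 3 (/sweh/).

3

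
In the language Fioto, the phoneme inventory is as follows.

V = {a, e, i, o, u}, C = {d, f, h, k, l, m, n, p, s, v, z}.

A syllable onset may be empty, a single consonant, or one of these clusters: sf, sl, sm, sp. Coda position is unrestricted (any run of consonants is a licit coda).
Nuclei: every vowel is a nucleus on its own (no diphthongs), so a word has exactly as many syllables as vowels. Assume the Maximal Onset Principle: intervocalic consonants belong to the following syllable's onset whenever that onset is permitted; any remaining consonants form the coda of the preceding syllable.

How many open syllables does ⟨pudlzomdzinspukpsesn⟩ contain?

0

Vowels present: u, o, i, u, e; each is a nucleus, giving 5 syllables.
/u…o/ gap (V1→V2): /dlz/ — longest licit onset from the right is /z/, leaving /dl/ as coda.
/o…i/ gap (V2→V3): /mdz/ splits as /md/ + /z/ (/z/ is the longest suffix that is a licit onset).
/i…u/ gap (V3→V4): cluster /nsp/ — the longest permitted-onset suffix is /sp/; onset = /sp/, preceding coda = /n/.
/u…e/ gap (V4→V5): /kps/ — longest licit onset from the right is /s/, leaving /kp/ as coda.
Result: pudl.zomd.zin.spukp.sesn.
Classifying each syllable: /pudl/ (closed), /zomd/ (closed), /zin/ (closed), /spukp/ (closed), /sesn/ (closed).
Open syllables: 0.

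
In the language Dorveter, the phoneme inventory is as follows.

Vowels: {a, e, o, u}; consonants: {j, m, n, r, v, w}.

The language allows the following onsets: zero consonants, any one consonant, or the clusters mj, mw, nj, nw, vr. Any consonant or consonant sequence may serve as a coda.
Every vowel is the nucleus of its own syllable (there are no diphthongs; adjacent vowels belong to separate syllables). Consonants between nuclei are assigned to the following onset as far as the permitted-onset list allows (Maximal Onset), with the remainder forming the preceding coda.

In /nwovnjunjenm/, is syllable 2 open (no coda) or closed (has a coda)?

Vowels present: o, u, e; each is a nucleus, giving 3 syllables.
/o…u/ gap (V1→V2): /vnj/ splits as /v/ + /nj/ (/nj/ is the longest suffix that is a licit onset).
/u…e/ gap (V2→V3): /nj/ — entire cluster is a permitted onset → onset /nj/, coda ∅.
So the parse is nwov.nju.njenm.
Syllable 2 is /nju/; it ends in its nucleus with no coda, so it is open.

open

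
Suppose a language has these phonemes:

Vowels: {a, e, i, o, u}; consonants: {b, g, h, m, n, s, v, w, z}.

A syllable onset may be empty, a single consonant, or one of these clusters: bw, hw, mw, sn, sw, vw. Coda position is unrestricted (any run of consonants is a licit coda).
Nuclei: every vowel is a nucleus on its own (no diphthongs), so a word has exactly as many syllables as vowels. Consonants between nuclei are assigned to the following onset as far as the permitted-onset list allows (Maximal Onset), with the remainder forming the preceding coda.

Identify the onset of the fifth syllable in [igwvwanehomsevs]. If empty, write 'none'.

s

Vowels present: i, a, e, o, e; each is a nucleus, giving 5 syllables.
V1 /i/ – V2 /a/: cluster /gwvw/ — the longest permitted-onset suffix is /vw/; onset = /vw/, preceding coda = /gw/.
V2 /a/ – V3 /e/: /n/ is a single consonant, so it becomes the next onset.
V3 /e/ – V4 /o/: /h/ is a single consonant, so it becomes the next onset.
V4 /o/ – V5 /e/: /ms/; trying suffixes from longest down, /s/ is the first permitted one, so coda /m/ | onset /s/.
So the parse is igw.vwa.ne.hom.sevs.
Syllable 5 is /sevs/: onset /s/, nucleus /e/, coda /vs/.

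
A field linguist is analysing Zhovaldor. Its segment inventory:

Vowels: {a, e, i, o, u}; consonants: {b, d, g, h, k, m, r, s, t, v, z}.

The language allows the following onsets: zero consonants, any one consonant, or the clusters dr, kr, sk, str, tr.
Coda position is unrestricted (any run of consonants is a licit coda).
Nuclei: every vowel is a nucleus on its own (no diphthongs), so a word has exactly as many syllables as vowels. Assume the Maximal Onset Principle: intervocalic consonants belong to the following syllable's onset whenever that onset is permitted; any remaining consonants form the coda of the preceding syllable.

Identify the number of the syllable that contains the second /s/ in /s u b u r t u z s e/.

4

The vowels are u, u, u, e — 4 nuclei, so 4 syllables.
σ1/σ2 boundary: /b/ is a single consonant, so it becomes the next onset.
σ2/σ3 boundary: cluster /rt/ — the longest permitted-onset suffix is /t/; onset = /t/, preceding coda = /r/.
σ3/σ4 boundary: /zs/; trying suffixes from longest down, /s/ is the first permitted one, so coda /z/ | onset /s/.
So the parse is su.bur.tuz.se.
The second /s/ is in the onset of syllable 4 (/se/).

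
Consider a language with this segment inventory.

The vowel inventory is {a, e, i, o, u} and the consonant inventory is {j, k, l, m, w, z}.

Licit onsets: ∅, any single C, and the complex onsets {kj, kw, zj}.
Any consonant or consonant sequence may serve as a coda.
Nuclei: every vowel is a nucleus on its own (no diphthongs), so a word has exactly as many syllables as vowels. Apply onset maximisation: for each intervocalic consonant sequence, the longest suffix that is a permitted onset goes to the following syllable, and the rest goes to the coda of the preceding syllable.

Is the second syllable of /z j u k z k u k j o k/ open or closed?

open

Nuclei (vowels): u, u, o → 3 syllables.
Between /u/ (V1) and /u/ (V2): cluster /kzk/ — the longest permitted-onset suffix is /k/; onset = /k/, preceding coda = /kz/.
Between /u/ (V2) and /o/ (V3): /kj/ is a licit onset in full, so it all attaches to the next syllable.
Putting it together: zjukz.ku.kjok.
Syllable 2 is /ku/; it ends in its nucleus with no coda, so it is open.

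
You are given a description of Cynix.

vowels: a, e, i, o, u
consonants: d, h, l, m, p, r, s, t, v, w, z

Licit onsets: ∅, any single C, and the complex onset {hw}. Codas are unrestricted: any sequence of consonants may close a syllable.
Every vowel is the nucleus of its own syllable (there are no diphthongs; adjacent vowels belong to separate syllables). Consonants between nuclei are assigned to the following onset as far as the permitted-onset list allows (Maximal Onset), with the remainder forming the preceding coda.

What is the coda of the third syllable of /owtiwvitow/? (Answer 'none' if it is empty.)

Nuclei (vowels): o, i, i, o → 4 syllables.
σ1/σ2 boundary: /wt/; trying suffixes from longest down, /t/ is the first permitted one, so coda /w/ | onset /t/.
σ2/σ3 boundary: /wv/; trying suffixes from longest down, /v/ is the first permitted one, so coda /w/ | onset /v/.
σ3/σ4 boundary: just /t/ — single C goes to the following onset.
Result: ow.tiw.vi.tow.
Syllable 3 is /vi/: onset /v/, nucleus /i/, coda ∅.

none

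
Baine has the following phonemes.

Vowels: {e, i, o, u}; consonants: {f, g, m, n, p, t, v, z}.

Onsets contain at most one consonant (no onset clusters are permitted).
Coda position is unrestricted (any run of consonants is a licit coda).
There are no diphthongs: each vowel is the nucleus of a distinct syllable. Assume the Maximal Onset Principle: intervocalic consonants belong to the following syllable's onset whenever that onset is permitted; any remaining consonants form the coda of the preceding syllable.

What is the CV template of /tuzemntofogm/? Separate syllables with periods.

CV.CVCC.CV.CVCC

The vowels are u, e, o, o — 4 nuclei, so 4 syllables.
Between /u/ (V1) and /e/ (V2): /z/ is a single consonant, so it becomes the next onset.
Between /e/ (V2) and /o/ (V3): /mnt/ — longest licit onset from the right is /t/, leaving /mn/ as coda.
Between /o/ (V3) and /o/ (V4): just /f/ — single C goes to the following onset.
Putting it together: tu.zemn.to.fogm.
Mapping each syllable to C/V: /tu/ → CV, /zemn/ → CVCC, /to/ → CV, /fogm/ → CVCC.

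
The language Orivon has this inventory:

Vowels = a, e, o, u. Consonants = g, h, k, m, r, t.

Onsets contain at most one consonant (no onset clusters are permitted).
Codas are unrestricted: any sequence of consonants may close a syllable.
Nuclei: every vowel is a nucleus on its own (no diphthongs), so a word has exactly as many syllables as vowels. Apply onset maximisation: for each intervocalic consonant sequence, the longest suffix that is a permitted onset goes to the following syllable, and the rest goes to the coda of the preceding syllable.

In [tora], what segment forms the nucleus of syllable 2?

Nuclei (vowels): o, a → 2 syllables.
The second nucleus (vowel 2 from the left) is /a/.

a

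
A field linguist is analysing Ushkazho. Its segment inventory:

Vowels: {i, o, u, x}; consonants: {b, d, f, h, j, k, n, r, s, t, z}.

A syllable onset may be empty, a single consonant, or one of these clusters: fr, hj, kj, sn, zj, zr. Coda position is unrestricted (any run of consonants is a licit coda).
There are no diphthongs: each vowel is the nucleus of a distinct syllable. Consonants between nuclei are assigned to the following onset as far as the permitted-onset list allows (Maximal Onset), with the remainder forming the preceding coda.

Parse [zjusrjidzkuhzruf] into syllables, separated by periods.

Vowels present: u, i, u, u; each is a nucleus, giving 4 syllables.
V1 /u/ – V2 /i/: /srj/; trying suffixes from longest down, /j/ is the first permitted one, so coda /sr/ | onset /j/.
V2 /i/ – V3 /u/: /dzk/; trying suffixes from longest down, /k/ is the first permitted one, so coda /dz/ | onset /k/.
V3 /u/ – V4 /u/: /hzr/ splits as /h/ + /zr/ (/zr/ is the longest suffix that is a licit onset).

zjusr.jidz.kuh.zruf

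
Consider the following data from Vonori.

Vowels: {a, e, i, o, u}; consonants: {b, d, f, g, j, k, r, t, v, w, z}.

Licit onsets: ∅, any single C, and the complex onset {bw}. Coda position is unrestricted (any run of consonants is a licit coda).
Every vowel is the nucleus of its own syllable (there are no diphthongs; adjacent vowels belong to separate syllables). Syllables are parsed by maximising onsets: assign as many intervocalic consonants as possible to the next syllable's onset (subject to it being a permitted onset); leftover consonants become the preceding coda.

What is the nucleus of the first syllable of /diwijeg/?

i

Nuclei (vowels): i, i, e → 3 syllables.
The first nucleus (vowel 1 from the left) is /i/.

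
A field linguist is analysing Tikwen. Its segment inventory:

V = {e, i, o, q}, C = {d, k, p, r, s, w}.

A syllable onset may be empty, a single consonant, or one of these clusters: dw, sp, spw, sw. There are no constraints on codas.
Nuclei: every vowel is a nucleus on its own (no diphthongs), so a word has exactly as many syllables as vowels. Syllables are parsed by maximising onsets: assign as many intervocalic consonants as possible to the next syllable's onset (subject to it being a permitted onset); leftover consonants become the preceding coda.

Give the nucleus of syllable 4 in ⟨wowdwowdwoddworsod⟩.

The vowels are o, o, o, o, o — 5 nuclei, so 5 syllables.
The fourth nucleus (vowel 4 from the left) is /o/.

o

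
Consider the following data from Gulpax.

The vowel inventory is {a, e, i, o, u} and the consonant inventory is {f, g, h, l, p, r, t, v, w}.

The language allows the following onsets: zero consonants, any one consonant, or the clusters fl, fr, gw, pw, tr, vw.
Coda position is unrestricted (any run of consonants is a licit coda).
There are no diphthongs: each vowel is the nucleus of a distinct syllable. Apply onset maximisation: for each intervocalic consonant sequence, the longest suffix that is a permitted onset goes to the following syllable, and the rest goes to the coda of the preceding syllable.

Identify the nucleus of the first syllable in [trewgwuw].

Vowels present: e, u; each is a nucleus, giving 2 syllables.
The first nucleus (vowel 1 from the left) is /e/.

e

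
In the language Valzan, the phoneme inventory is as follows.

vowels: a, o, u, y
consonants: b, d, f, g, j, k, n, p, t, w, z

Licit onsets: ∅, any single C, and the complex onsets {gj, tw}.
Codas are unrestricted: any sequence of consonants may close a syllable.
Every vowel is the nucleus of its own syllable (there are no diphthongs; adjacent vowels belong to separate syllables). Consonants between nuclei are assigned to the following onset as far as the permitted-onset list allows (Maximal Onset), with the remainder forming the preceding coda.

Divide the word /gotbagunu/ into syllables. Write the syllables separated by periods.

got.ba.gu.nu

Vowels present: o, a, u, u; each is a nucleus, giving 4 syllables.
Between /o/ (V1) and /a/ (V2): /tb/; trying suffixes from longest down, /b/ is the first permitted one, so coda /t/ | onset /b/.
Between /a/ (V2) and /u/ (V3): /g/ is a single consonant, so it becomes the next onset.
Between /u/ (V3) and /u/ (V4): /n/ is a single consonant, so it becomes the next onset.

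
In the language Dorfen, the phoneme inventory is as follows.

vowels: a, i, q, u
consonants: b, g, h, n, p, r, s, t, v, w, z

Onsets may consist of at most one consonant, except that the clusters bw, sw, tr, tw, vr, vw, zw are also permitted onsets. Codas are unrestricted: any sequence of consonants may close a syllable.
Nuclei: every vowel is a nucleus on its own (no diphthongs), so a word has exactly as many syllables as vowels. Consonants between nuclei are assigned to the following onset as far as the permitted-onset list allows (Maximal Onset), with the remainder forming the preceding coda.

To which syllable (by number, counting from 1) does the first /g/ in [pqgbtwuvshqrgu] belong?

1

Nuclei (vowels): q, u, q, u → 4 syllables.
σ1/σ2 boundary: /gbtw/ — longest licit onset from the right is /tw/, leaving /gb/ as coda.
σ2/σ3 boundary: /vsh/; trying suffixes from longest down, /h/ is the first permitted one, so coda /vs/ | onset /h/.
σ3/σ4 boundary: /rg/ — longest licit onset from the right is /g/, leaving /r/ as coda.
So the parse is pqgb.twuvs.hqr.gu.
The first /g/ is in the coda of syllable 1 (/pqgb/).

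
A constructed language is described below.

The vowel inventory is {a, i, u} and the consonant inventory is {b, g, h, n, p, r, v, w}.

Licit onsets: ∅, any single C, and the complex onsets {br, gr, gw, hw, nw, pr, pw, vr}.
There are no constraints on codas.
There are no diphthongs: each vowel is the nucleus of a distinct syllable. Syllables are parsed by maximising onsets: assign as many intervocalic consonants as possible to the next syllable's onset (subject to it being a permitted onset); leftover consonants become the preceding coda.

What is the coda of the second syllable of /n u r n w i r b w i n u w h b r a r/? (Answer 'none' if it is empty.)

Nuclei (vowels): u, i, i, u, a → 5 syllables.
Between /u/ (V1) and /i/ (V2): /rnw/ splits as /r/ + /nw/ (/nw/ is the longest suffix that is a licit onset).
Between /i/ (V2) and /i/ (V3): /rbw/ — longest licit onset from the right is /w/, leaving /rb/ as coda.
Between /i/ (V3) and /u/ (V4): /n/ is a single consonant, so it becomes the next onset.
Between /u/ (V4) and /a/ (V5): cluster /whbr/ — the longest permitted-onset suffix is /br/; onset = /br/, preceding coda = /wh/.
Result: nur.nwirb.wi.nuwh.brar.
Syllable 2 is /nwirb/: onset /nw/, nucleus /i/, coda /rb/.

rb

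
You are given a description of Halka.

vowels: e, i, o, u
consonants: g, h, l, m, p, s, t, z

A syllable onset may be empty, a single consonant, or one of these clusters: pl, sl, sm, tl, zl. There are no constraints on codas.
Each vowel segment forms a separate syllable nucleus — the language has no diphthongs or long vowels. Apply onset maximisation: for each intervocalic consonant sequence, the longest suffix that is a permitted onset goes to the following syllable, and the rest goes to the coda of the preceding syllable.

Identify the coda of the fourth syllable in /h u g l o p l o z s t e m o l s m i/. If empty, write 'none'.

none

Vowels present: u, o, o, e, o, i; each is a nucleus, giving 6 syllables.
V1 /u/ – V2 /o/: /gl/ — longest licit onset from the right is /l/, leaving /g/ as coda.
V2 /o/ – V3 /o/: /pl/ — entire cluster is a permitted onset → onset /pl/, coda ∅.
V3 /o/ – V4 /e/: /zst/; trying suffixes from longest down, /t/ is the first permitted one, so coda /zs/ | onset /t/.
V4 /e/ – V5 /o/: /m/ is a single consonant, so it becomes the next onset.
V5 /o/ – V6 /i/: /lsm/ — longest licit onset from the right is /sm/, leaving /l/ as coda.
Syllabification: hug.lo.plozs.te.mol.smi.
Syllable 4 is /te/: onset /t/, nucleus /e/, coda ∅.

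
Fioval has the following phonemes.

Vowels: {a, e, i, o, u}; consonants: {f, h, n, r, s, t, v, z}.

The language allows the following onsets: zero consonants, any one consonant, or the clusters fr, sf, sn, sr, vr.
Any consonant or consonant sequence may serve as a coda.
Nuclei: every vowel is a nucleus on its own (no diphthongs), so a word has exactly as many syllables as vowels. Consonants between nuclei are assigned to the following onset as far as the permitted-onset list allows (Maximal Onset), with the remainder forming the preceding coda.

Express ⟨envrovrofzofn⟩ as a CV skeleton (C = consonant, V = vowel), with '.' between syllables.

Nuclei (vowels): e, o, o, o → 4 syllables.
/e…o/ gap (V1→V2): /nvr/ — longest licit onset from the right is /vr/, leaving /n/ as coda.
/o…o/ gap (V2→V3): cluster /vr/ — /vr/ is itself a permitted onset, so the whole cluster goes right; preceding coda = ∅.
/o…o/ gap (V3→V4): /fz/; trying suffixes from longest down, /z/ is the first permitted one, so coda /f/ | onset /z/.
So the parse is en.vro.vrof.zofn.
Mapping each syllable to C/V: /en/ → VC, /vro/ → CCV, /vrof/ → CCVC, /zofn/ → CVCC.

VC.CCV.CCVC.CVCC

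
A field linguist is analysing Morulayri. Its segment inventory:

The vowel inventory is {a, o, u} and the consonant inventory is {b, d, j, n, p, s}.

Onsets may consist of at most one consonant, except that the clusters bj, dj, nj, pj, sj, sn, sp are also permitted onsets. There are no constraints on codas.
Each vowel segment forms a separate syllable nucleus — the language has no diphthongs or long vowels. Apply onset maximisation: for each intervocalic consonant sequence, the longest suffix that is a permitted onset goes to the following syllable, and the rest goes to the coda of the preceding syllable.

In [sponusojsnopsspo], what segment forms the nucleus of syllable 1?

Vowels present: o, u, o, o, o; each is a nucleus, giving 5 syllables.
The first nucleus (vowel 1 from the left) is /o/.

o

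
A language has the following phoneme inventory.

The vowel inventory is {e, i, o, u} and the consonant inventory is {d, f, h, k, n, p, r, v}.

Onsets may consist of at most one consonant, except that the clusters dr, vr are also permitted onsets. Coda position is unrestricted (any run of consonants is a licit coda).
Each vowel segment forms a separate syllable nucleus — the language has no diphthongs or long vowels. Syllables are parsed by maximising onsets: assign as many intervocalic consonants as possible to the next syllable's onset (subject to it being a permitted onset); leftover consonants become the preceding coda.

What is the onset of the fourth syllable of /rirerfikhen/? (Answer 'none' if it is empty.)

Vowels present: i, e, i, e; each is a nucleus, giving 4 syllables.
Between /i/ (V1) and /e/ (V2): just /r/ — single C goes to the following onset.
Between /e/ (V2) and /i/ (V3): cluster /rf/ — the longest permitted-onset suffix is /f/; onset = /f/, preceding coda = /r/.
Between /i/ (V3) and /e/ (V4): /kh/; trying suffixes from longest down, /h/ is the first permitted one, so coda /k/ | onset /h/.
Putting it together: ri.rer.fik.hen.
Syllable 4 is /hen/: onset /h/, nucleus /e/, coda /n/.

h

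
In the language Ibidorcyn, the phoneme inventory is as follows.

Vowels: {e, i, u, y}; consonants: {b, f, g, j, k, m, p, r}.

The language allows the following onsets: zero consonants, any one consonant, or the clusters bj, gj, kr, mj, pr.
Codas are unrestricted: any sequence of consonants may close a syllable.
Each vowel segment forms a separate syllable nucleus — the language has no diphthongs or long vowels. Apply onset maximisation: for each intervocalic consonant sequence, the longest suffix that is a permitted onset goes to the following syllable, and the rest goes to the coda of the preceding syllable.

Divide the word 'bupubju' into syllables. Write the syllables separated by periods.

bu.pu.bju

Vowels present: u, u, u; each is a nucleus, giving 3 syllables.
σ1/σ2 boundary: just /p/ — single C goes to the following onset.
σ2/σ3 boundary: cluster /bj/ — /bj/ is itself a permitted onset, so the whole cluster goes right; preceding coda = ∅.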